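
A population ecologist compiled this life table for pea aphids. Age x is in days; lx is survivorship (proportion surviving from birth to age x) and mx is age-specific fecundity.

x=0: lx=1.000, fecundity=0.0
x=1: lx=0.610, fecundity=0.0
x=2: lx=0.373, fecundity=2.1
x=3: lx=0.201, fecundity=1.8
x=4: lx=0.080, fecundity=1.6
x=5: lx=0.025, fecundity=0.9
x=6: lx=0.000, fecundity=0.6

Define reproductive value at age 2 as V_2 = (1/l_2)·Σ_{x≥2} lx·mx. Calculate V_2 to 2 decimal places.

lx·mx for x ≥ 2: 0.7833, 0.3618, 0.128, 0.0225, 0 → sum = 1.2956
V_2 = 1.2956 / l_2 = 1.2956 / 0.373 = 3.473458… → 3.47

3.47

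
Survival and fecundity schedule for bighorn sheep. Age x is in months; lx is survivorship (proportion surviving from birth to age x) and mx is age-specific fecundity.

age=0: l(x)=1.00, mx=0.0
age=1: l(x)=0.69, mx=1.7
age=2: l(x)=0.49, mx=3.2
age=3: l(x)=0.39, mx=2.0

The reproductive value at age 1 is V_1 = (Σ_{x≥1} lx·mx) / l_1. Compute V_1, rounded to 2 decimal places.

lx·mx for x ≥ 1: 1.173, 1.568, 0.78 → sum = 3.521
V_1 = 3.521 / l_1 = 3.521 / 0.69 = 5.102899… → 5.10

5.10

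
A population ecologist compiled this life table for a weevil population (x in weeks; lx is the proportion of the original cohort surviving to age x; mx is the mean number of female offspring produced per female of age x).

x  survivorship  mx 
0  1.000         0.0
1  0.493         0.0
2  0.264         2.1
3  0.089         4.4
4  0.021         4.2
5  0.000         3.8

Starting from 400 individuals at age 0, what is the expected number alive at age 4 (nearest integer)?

Expected survivors = N0 · l_4 = 400 × 0.021 = 8.4 → 8

8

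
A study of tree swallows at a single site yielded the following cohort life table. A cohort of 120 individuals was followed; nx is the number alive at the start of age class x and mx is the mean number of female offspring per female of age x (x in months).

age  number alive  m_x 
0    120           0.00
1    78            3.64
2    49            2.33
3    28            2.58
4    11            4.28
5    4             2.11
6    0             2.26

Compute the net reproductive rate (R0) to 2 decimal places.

lx = nx/n0 = nx/120: 1, 0.65, 0.40833…, 0.23333…, 0.09167…, 0.03333…, 0
lx·mx by age: 0, 2.366, 0.951417…, 0.602…, 0.392333…, 0.070333…, 0
R0 = Σ lx·mx = 4.382083… → 4.38

4.38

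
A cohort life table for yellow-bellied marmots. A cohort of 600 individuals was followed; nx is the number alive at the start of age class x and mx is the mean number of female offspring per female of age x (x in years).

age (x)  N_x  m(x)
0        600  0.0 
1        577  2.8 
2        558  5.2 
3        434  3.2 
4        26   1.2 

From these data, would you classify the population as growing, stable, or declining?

lx = nx/n0 = nx/600: 1, 0.96167…, 0.93, 0.72333…, 0.04333…
R0 = Σ lx·mx = 0 + 2.692667… + 4.836 + 2.314667… + 0.052… = 9.895333…
R0 > 1, so the population is growing.

growing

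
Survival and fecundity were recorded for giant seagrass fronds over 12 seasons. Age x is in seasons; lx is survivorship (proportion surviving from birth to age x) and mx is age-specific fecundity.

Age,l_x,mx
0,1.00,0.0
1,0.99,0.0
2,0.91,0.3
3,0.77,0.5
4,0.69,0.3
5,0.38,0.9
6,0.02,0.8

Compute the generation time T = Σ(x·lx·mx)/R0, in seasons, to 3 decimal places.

3.545

lx·mx: 0, 0, 0.273, 0.385, 0.207, 0.342, 0.016 → R0 = 1.223
x·lx·mx: 0, 0, 0.546, 1.155, 0.828, 1.71, 0.096 → Σ = 4.335
T = 4.335 / 1.223 = 3.544563… → 3.545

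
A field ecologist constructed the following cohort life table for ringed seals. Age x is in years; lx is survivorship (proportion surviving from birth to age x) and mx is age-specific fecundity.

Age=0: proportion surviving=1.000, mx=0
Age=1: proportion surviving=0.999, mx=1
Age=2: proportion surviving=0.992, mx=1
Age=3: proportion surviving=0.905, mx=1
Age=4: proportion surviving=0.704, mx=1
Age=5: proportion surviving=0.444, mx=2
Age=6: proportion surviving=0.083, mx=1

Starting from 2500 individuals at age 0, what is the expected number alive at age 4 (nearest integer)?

1760

Expected survivors = N0 · l_4 = 2500 × 0.704 = 1760 → 1760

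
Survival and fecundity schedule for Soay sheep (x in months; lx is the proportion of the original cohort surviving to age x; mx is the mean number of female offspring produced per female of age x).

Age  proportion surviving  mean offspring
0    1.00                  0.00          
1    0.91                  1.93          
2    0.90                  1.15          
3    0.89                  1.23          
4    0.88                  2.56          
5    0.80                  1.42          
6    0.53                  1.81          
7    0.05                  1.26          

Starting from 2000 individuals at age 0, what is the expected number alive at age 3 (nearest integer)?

Expected survivors = N0 · l_3 = 2000 × 0.89 = 1780 → 1780

1780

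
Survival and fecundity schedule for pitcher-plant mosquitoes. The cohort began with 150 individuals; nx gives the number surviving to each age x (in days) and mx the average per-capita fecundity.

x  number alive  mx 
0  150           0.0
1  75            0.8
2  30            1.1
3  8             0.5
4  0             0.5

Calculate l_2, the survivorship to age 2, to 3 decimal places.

l_2 = n_2/n_0 = 30/150 = 0.2 → 0.200

0.200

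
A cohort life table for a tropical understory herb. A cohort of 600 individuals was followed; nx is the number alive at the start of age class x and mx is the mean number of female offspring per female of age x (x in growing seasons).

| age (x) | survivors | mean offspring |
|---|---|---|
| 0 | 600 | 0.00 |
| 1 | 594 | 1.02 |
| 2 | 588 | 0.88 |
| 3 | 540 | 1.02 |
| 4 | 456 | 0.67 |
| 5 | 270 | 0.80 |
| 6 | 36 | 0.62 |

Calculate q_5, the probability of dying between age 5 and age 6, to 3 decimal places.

lx = nx/n0 = nx/600: 1, 0.99, 0.98, 0.9, 0.76, 0.45, 0.06
q_5 = (l_5 − l_6) / l_5 = (0.45 − 0.06) / 0.45
     = 0.39 / 0.45 = 0.866667… → 0.867

0.867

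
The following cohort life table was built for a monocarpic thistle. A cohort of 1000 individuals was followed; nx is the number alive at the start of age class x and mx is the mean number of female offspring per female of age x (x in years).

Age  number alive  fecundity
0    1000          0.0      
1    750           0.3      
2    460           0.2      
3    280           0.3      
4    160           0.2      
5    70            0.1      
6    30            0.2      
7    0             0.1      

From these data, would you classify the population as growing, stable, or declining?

declining

lx = nx/n0 = nx/1000: 1, 0.75, 0.46, 0.28, 0.16, 0.07, 0.03, 0
R0 = Σ lx·mx = 0 + 0.225 + 0.092 + 0.084 + 0.032 + 0.007 + 0.006 + 0 = 0.446
R0 < 1, so the population is declining.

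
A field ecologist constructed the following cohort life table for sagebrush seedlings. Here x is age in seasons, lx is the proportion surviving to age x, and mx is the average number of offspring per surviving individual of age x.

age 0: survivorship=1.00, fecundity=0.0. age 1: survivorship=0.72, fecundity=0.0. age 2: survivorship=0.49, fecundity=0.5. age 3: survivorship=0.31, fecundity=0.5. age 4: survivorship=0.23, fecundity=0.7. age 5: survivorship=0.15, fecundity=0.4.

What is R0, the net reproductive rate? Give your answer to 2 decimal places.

0.62

lx·mx by age: 0, 0, 0.245, 0.155, 0.161, 0.06
R0 = Σ lx·mx = 0.621 → 0.62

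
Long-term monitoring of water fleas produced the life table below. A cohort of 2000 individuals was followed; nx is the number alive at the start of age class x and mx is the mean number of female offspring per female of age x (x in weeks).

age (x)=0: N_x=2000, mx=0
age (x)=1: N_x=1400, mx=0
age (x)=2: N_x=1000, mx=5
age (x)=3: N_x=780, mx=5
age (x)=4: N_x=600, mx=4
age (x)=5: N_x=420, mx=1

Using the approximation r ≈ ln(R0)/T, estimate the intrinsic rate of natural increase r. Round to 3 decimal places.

lx = nx/n0 = nx/2000: 1, 0.7, 0.5, 0.39, 0.3, 0.21
R0 = Σ lx·mx = 0 + 0 + 2.5 + 1.95 + 1.2 + 0.21 = 5.86
Σ x·lx·mx = 16.7; T = 16.7/5.86 = 2.84983…
r ≈ ln(R0)/T = ln(5.86)/2.84983… = 0.62044… → 0.620

0.620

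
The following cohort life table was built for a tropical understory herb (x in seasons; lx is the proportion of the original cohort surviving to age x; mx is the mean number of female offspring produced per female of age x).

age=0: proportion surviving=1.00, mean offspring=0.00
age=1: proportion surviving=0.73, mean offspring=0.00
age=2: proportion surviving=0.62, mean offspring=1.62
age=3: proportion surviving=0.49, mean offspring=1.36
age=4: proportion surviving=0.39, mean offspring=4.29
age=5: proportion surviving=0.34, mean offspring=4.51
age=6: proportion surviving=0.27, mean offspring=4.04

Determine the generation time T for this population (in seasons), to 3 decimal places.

lx·mx: 0, 0, 1.0044, 0.6664, 1.6731, 1.5334, 1.0908 → R0 = 5.9681
x·lx·mx: 0, 0, 2.0088, 1.9992, 6.6924, 7.667, 6.5448 → Σ = 24.9122
T = 24.9122 / 5.9681 = 4.174226… → 4.174

4.174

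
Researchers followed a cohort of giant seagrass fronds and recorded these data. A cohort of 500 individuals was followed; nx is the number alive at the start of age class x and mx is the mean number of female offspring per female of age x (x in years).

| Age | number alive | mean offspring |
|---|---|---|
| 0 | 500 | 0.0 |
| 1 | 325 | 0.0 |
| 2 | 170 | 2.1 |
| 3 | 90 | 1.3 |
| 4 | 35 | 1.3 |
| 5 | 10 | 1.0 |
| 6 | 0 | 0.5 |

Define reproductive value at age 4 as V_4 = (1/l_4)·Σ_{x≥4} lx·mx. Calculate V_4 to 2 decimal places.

1.59

lx = nx/n0 = nx/500: 1, 0.65, 0.34, 0.18, 0.07, 0.02, 0
lx·mx for x ≥ 4: 0.091, 0.02, 0 → sum = 0.111
V_4 = 0.111 / l_4 = 0.111 / 0.07 = 1.585714… → 1.59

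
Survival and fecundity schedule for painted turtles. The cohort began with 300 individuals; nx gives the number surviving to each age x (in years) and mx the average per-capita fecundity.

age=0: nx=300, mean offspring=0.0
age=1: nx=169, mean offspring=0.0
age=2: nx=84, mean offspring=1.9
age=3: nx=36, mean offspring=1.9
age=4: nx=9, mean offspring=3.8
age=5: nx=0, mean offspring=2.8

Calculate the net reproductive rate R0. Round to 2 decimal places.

lx = nx/n0 = nx/300: 1, 0.56333…, 0.28, 0.12, 0.03, 0
lx·mx by age: 0, 0, 0.532, 0.228, 0.114, 0
R0 = Σ lx·mx = 0.874… → 0.87

0.87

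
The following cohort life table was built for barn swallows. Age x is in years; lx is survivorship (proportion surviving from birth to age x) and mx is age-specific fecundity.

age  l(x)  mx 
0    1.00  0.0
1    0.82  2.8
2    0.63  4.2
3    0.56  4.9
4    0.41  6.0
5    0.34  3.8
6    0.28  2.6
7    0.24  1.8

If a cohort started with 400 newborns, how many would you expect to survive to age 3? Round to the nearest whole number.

224

Expected survivors = N0 · l_3 = 400 × 0.56 = 224 → 224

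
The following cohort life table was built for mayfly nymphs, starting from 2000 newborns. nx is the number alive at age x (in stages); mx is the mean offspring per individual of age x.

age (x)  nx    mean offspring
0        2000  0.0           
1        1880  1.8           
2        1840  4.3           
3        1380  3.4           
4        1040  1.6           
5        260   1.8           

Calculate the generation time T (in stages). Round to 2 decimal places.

2.33

lx = nx/n0 = nx/2000: 1, 0.94, 0.92, 0.69, 0.52, 0.13
lx·mx: 0, 1.692, 3.956, 2.346, 0.832, 0.234 → R0 = 9.06
x·lx·mx: 0, 1.692, 7.912, 7.038, 3.328, 1.17 → Σ = 21.14
T = 21.14 / 9.06 = 2.333333… → 2.33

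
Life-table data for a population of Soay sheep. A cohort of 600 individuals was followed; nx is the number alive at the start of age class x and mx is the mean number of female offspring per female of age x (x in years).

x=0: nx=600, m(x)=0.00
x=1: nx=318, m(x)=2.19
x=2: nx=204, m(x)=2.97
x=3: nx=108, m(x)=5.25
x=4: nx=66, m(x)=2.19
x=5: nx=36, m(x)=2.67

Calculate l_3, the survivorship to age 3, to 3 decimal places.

0.180

l_3 = n_3/n_0 = 108/600 = 0.18 → 0.180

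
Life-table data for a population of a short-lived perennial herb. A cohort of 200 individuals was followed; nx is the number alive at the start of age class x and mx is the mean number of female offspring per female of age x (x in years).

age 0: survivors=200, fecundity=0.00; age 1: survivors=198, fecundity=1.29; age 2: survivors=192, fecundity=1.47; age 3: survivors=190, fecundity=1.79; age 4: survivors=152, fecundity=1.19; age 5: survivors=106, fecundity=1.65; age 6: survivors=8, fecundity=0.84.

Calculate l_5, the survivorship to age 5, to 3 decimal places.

l_5 = n_5/n_0 = 106/200 = 0.53 → 0.530

0.530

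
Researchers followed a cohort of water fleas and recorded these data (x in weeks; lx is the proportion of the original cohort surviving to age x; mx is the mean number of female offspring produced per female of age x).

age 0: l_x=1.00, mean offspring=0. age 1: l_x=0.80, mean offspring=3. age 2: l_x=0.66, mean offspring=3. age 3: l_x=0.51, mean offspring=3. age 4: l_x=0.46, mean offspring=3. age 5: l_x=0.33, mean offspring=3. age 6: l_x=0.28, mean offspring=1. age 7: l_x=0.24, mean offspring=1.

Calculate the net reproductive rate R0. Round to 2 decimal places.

lx·mx by age: 0, 2.4, 1.98, 1.53, 1.38, 0.99, 0.28, 0.24
R0 = Σ lx·mx = 8.8 → 8.80

8.80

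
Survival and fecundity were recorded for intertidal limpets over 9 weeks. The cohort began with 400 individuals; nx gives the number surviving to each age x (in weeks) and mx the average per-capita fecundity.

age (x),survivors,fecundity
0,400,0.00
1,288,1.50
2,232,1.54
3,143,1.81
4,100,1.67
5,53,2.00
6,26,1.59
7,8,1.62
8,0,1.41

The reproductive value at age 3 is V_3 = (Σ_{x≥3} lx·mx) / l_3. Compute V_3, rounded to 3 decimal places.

4.099

lx = nx/n0 = nx/400: 1, 0.72, 0.58, 0.3575, 0.25, 0.1325, 0.065, 0.02, 0
lx·mx for x ≥ 3: 0.647075, 0.4175, 0.265, 0.10335, 0.0324, 0 → sum = 1.465325
V_3 = 1.465325 / l_3 = 1.465325 / 0.3575 = 4.098811… → 4.099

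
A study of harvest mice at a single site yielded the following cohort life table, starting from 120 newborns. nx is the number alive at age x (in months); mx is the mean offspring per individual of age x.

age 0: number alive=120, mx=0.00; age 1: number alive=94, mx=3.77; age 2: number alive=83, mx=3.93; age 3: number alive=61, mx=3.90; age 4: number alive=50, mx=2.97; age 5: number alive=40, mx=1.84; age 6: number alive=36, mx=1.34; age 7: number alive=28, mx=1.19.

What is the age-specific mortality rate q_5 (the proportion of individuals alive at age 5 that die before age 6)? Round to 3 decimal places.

lx = nx/n0 = nx/120: 1, 0.78333…, 0.69167…, 0.50833…, 0.41667…, 0.33333…, 0.3, 0.23333…
q_5 = (l_5 − l_6) / l_5 = (0.333333… − 0.3) / 0.333333…
     = 0.033333… / 0.333333… = 0.1… → 0.100

0.100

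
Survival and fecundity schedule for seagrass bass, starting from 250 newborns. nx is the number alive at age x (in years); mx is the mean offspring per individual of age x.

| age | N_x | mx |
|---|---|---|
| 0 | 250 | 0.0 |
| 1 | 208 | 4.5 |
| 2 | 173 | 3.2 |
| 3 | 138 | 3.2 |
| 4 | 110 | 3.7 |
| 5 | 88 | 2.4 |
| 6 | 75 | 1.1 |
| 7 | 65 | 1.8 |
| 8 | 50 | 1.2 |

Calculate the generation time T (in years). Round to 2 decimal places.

lx = nx/n0 = nx/250: 1, 0.832, 0.692, 0.552, 0.44, 0.352, 0.3, 0.26, 0.2
lx·mx: 0, 3.744, 2.2144, 1.7664, 1.628, 0.8448, 0.33, 0.468, 0.24 → R0 = 11.2356
x·lx·mx: 0, 3.744, 4.4288, 5.2992, 6.512, 4.224, 1.98, 3.276, 1.92 → Σ = 31.384
T = 31.384 / 11.2356 = 2.793264… → 2.79

2.79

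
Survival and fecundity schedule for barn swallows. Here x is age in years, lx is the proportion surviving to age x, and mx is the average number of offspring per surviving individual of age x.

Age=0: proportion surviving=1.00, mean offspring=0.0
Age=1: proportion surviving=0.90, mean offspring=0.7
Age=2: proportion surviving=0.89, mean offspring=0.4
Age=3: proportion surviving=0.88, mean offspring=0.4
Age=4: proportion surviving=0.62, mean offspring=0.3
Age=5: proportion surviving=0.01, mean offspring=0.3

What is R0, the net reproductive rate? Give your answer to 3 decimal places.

lx·mx by age: 0, 0.63, 0.356, 0.352, 0.186, 0.003
R0 = Σ lx·mx = 1.527 → 1.527

1.527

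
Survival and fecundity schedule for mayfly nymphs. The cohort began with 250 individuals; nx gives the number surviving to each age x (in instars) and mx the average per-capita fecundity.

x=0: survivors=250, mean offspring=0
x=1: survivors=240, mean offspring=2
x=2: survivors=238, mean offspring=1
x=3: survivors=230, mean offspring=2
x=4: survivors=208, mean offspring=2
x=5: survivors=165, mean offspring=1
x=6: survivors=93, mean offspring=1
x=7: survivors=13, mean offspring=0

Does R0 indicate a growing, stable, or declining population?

growing

lx = nx/n0 = nx/250: 1, 0.96, 0.952, 0.92, 0.832, 0.66, 0.372, 0.052
R0 = Σ lx·mx = 0 + 1.92 + 0.952 + 1.84 + 1.664 + 0.66 + 0.372 + 0 = 7.408
R0 > 1, so the population is growing.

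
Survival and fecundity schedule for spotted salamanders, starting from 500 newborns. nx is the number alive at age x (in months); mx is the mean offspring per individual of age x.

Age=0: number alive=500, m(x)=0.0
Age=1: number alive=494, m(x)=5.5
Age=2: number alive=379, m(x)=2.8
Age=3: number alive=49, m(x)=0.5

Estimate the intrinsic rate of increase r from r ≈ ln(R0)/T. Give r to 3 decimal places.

lx = nx/n0 = nx/500: 1, 0.988, 0.758, 0.098
R0 = Σ lx·mx = 0 + 5.434 + 2.1224 + 0.049 = 7.6054
Σ x·lx·mx = 9.8258; T = 9.8258/7.6054 = 1.29195…
r ≈ ln(R0)/T = ln(7.6054)/1.29195… = 1.57038… → 1.570

1.570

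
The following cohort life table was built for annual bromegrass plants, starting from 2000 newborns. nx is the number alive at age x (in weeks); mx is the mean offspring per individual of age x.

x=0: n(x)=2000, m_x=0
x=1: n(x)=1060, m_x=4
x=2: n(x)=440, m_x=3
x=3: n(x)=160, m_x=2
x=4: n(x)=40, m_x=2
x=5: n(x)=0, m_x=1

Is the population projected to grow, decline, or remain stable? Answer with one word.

lx = nx/n0 = nx/2000: 1, 0.53, 0.22, 0.08, 0.02, 0
R0 = Σ lx·mx = 0 + 2.12 + 0.66 + 0.16 + 0.04 + 0 = 2.98
R0 > 1, so the population is growing.

growing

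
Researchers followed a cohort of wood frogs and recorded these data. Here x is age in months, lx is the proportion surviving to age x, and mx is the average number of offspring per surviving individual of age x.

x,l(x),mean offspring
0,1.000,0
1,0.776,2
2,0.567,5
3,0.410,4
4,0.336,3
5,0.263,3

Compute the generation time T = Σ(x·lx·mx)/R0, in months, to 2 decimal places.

2.57

lx·mx: 0, 1.552, 2.835, 1.64, 1.008, 0.789 → R0 = 7.824
x·lx·mx: 0, 1.552, 5.67, 4.92, 4.032, 3.945 → Σ = 20.119
T = 20.119 / 7.824 = 2.571447… → 2.57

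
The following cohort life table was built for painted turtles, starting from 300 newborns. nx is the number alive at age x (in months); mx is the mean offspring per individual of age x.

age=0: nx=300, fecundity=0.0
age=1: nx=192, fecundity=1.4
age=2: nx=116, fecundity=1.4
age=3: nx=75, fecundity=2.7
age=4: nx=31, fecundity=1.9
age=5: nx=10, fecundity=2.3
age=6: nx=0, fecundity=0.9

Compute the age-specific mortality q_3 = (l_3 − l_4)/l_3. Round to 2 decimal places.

lx = nx/n0 = nx/300: 1, 0.64, 0.38667…, 0.25, 0.10333…, 0.03333…, 0
q_3 = (l_3 − l_4) / l_3 = (0.25 − 0.103333…) / 0.25
     = 0.146667… / 0.25 = 0.586667… → 0.59

0.59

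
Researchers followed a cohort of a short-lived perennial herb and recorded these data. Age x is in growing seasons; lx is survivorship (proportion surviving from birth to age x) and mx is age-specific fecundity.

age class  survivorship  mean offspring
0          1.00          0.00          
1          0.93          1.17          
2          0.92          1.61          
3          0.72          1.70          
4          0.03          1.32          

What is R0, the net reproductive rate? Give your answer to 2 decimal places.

3.83

lx·mx by age: 0, 1.0881, 1.4812, 1.224, 0.0396
R0 = Σ lx·mx = 3.8329 → 3.83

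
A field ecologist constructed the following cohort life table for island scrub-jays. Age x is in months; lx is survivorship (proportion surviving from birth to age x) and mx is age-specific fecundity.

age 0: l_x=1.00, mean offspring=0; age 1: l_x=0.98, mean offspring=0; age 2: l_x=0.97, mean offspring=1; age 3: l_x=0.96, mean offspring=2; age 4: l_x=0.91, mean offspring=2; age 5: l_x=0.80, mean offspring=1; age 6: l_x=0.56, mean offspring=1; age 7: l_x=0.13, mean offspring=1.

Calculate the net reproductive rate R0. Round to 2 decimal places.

lx·mx by age: 0, 0, 0.97, 1.92, 1.82, 0.8, 0.56, 0.13
R0 = Σ lx·mx = 6.2 → 6.20

6.20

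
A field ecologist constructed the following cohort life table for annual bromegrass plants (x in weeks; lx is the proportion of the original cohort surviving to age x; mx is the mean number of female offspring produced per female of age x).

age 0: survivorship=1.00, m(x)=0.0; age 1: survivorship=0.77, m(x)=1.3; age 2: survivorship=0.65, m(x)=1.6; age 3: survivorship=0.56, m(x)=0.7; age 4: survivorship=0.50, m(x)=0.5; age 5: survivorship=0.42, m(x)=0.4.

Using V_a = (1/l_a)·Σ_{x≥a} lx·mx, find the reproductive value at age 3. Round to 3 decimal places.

1.446

lx·mx for x ≥ 3: 0.392, 0.25, 0.168 → sum = 0.81
V_3 = 0.81 / l_3 = 0.81 / 0.56 = 1.446429… → 1.446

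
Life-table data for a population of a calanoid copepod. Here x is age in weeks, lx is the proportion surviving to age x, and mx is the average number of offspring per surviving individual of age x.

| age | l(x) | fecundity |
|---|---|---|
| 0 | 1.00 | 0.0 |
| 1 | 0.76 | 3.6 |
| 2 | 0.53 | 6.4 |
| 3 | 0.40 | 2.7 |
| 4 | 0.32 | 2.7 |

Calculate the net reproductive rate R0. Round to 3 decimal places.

8.072

lx·mx by age: 0, 2.736, 3.392, 1.08, 0.864
R0 = Σ lx·mx = 8.072 → 8.072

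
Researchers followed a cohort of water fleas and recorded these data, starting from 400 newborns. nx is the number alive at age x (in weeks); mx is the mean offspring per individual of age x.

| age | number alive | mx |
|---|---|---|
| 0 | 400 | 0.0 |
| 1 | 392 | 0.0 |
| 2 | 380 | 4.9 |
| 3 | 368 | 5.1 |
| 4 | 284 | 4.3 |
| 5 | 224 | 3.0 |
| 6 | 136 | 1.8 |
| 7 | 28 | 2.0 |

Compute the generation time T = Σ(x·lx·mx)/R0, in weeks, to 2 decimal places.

3.28

lx = nx/n0 = nx/400: 1, 0.98, 0.95, 0.92, 0.71, 0.56, 0.34, 0.07
lx·mx: 0, 0, 4.655, 4.692, 3.053, 1.68, 0.612, 0.14 → R0 = 14.832
x·lx·mx: 0, 0, 9.31, 14.076, 12.212, 8.4, 3.672, 0.98 → Σ = 48.65
T = 48.65 / 14.832 = 3.28007… → 3.28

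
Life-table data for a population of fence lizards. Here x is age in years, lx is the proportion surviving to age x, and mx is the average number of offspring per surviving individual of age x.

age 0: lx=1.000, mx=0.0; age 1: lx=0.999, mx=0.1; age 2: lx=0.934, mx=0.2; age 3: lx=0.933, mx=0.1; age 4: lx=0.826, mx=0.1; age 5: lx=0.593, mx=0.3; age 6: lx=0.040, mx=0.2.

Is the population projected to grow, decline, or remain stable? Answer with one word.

R0 = Σ lx·mx = 0 + 0.0999 + 0.1868 + 0.0933 + 0.0826 + 0.1779 + 0.008 = 0.6485
R0 < 1, so the population is declining.

declining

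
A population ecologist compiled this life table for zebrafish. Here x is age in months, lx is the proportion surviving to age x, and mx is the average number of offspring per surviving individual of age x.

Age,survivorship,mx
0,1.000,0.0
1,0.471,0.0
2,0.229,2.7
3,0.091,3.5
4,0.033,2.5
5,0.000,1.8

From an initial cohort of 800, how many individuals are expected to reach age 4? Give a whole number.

Expected survivors = N0 · l_4 = 800 × 0.033 = 26.4 → 26

26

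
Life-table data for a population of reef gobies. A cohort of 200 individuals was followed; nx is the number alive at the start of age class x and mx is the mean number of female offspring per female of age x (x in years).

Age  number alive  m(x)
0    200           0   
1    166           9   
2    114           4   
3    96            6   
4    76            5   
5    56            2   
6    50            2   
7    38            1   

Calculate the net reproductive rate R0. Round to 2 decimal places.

15.78

lx = nx/n0 = nx/200: 1, 0.83, 0.57, 0.48, 0.38, 0.28, 0.25, 0.19
lx·mx by age: 0, 7.47, 2.28, 2.88, 1.9, 0.56, 0.5, 0.19
R0 = Σ lx·mx = 15.78 → 15.78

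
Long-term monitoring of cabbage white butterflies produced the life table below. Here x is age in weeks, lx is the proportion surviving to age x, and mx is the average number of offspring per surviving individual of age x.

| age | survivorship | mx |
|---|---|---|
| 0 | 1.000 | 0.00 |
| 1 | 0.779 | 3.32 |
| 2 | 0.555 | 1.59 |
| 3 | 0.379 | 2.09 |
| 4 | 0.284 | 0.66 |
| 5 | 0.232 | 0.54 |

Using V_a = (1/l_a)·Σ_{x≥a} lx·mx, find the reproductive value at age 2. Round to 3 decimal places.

lx·mx for x ≥ 2: 0.88245, 0.79211, 0.18744, 0.12528 → sum = 1.98728
V_2 = 1.98728 / l_2 = 1.98728 / 0.555 = 3.580685… → 3.581

3.581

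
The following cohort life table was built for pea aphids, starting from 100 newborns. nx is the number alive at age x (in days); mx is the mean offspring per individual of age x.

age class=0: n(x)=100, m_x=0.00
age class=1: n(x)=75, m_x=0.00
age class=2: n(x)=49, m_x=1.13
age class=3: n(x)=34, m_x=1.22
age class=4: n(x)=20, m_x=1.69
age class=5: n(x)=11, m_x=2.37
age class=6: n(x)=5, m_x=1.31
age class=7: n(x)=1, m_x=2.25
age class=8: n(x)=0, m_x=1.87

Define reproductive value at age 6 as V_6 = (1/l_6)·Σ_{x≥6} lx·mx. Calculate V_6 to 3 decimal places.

lx = nx/n0 = nx/100: 1, 0.75, 0.49, 0.34, 0.2, 0.11, 0.05, 0.01, 0
lx·mx for x ≥ 6: 0.0655, 0.0225, 0 → sum = 0.088
V_6 = 0.088 / l_6 = 0.088 / 0.05 = 1.76 → 1.760

1.760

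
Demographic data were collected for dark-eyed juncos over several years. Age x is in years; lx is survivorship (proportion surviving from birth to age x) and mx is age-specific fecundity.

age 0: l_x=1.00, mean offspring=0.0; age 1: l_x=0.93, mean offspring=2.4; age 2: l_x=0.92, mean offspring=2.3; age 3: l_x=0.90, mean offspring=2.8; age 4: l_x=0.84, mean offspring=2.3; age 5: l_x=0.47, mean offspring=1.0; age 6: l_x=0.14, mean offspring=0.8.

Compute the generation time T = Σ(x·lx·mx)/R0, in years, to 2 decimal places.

lx·mx: 0, 2.232, 2.116, 2.52, 1.932, 0.47, 0.112 → R0 = 9.382
x·lx·mx: 0, 2.232, 4.232, 7.56, 7.728, 2.35, 0.672 → Σ = 24.774
T = 24.774 / 9.382 = 2.640588… → 2.64

2.64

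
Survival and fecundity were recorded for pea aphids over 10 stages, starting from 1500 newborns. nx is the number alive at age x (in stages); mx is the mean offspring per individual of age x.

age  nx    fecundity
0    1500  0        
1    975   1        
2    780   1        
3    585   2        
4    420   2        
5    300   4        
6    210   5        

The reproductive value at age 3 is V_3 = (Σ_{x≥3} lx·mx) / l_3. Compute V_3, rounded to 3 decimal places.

7.282

lx = nx/n0 = nx/1500: 1, 0.65, 0.52, 0.39, 0.28, 0.2, 0.14
lx·mx for x ≥ 3: 0.78, 0.56, 0.8, 0.7 → sum = 2.84
V_3 = 2.84 / l_3 = 2.84 / 0.39 = 7.282051… → 7.282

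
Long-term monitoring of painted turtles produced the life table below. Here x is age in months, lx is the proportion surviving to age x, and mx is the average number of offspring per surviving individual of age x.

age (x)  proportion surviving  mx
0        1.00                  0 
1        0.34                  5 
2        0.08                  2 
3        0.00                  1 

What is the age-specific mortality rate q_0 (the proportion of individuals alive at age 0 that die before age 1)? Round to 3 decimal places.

q_0 = (l_0 − l_1) / l_0 = (1 − 0.34) / 1
     = 0.66 / 1 = 0.66 → 0.660

0.660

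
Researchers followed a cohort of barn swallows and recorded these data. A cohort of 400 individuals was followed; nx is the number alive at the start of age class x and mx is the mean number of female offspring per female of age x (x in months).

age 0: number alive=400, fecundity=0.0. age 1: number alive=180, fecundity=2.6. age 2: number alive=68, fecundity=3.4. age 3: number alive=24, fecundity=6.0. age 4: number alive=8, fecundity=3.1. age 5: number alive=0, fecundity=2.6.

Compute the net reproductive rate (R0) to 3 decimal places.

2.170

lx = nx/n0 = nx/400: 1, 0.45, 0.17, 0.06, 0.02, 0
lx·mx by age: 0, 1.17, 0.578, 0.36, 0.062, 0
R0 = Σ lx·mx = 2.17 → 2.170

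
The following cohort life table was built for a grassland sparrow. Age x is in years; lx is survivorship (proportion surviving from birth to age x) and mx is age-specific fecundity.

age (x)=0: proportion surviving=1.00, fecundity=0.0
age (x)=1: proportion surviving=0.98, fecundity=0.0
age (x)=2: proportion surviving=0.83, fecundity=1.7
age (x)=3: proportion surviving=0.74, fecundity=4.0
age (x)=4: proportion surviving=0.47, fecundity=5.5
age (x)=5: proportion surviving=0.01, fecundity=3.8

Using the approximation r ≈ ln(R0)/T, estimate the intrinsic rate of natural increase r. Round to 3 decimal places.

R0 = Σ lx·mx = 0 + 0 + 1.411 + 2.96 + 2.585 + 0.038 = 6.994
Σ x·lx·mx = 22.232; T = 22.232/6.994 = 3.17872…
r ≈ ln(R0)/T = ln(6.994)/3.17872… = 0.6119… → 0.612

0.612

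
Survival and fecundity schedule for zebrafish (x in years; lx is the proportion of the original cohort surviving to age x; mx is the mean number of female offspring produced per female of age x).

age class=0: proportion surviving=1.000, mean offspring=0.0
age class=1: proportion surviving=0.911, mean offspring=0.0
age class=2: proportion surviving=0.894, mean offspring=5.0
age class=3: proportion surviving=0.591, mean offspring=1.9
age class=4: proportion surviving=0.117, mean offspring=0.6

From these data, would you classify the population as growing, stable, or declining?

growing

R0 = Σ lx·mx = 0 + 0 + 4.47 + 1.1229 + 0.0702 = 5.6631
R0 > 1, so the population is growing.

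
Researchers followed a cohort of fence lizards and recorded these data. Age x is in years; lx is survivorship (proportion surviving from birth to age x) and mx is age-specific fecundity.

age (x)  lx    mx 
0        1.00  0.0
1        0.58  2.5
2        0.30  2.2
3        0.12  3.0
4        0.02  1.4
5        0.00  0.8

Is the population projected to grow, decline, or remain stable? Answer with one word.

growing

R0 = Σ lx·mx = 0 + 1.45 + 0.66 + 0.36 + 0.028 + 0 = 2.498
R0 > 1, so the population is growing.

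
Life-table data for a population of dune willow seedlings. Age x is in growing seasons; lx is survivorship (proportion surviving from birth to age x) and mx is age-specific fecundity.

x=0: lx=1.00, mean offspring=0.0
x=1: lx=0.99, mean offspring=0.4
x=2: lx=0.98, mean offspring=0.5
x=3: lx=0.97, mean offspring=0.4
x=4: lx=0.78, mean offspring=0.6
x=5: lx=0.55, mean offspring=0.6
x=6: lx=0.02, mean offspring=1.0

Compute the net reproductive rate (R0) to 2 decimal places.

lx·mx by age: 0, 0.396, 0.49, 0.388, 0.468, 0.33, 0.02
R0 = Σ lx·mx = 2.092 → 2.09

2.09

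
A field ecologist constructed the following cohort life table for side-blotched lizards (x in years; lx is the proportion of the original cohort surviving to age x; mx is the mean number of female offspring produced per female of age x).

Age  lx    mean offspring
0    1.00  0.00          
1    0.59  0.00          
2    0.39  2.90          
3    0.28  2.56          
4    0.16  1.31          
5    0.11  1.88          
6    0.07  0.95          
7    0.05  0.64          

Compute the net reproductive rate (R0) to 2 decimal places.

lx·mx by age: 0, 0, 1.131, 0.7168, 0.2096, 0.2068, 0.0665, 0.032
R0 = Σ lx·mx = 2.3627 → 2.36

2.36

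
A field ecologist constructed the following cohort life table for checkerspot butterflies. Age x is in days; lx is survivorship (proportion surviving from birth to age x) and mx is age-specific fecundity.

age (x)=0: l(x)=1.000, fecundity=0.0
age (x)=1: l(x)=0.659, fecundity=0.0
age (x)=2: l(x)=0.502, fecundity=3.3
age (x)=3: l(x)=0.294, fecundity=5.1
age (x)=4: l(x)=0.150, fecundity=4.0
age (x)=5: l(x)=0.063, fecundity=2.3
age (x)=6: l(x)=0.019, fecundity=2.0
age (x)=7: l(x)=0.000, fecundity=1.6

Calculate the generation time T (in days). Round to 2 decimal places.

lx·mx: 0, 0, 1.6566, 1.4994, 0.6, 0.1449, 0.038, 0 → R0 = 3.9389
x·lx·mx: 0, 0, 3.3132, 4.4982, 2.4, 0.7245, 0.228, 0 → Σ = 11.1639
T = 11.1639 / 3.9389 = 2.834268… → 2.83

2.83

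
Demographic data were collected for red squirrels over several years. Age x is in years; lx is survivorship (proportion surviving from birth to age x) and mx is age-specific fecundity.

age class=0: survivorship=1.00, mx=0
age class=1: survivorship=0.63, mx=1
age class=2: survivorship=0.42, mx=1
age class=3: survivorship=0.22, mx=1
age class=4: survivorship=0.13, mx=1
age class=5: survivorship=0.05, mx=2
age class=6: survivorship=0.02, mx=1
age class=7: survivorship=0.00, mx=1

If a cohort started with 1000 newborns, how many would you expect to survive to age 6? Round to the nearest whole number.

20

Expected survivors = N0 · l_6 = 1000 × 0.02 = 20 → 20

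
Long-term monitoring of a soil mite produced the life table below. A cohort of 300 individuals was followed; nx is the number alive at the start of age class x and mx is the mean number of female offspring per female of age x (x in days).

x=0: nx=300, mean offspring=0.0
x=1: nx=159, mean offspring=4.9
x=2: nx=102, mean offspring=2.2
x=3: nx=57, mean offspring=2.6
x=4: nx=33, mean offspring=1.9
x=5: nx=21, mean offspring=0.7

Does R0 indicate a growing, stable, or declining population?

lx = nx/n0 = nx/300: 1, 0.53, 0.34, 0.19, 0.11, 0.07
R0 = Σ lx·mx = 0 + 2.597 + 0.748 + 0.494 + 0.209 + 0.049 = 4.097
R0 > 1, so the population is growing.

growing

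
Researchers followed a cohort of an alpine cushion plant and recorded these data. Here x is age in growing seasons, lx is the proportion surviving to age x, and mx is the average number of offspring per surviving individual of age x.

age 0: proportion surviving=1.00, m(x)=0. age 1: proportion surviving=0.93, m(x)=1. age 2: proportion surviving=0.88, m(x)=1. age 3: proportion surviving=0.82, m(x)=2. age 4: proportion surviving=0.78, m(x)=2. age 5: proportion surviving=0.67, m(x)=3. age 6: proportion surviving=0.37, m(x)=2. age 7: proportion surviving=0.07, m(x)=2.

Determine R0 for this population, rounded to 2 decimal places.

lx·mx by age: 0, 0.93, 0.88, 1.64, 1.56, 2.01, 0.74, 0.14
R0 = Σ lx·mx = 7.9 → 7.90

7.90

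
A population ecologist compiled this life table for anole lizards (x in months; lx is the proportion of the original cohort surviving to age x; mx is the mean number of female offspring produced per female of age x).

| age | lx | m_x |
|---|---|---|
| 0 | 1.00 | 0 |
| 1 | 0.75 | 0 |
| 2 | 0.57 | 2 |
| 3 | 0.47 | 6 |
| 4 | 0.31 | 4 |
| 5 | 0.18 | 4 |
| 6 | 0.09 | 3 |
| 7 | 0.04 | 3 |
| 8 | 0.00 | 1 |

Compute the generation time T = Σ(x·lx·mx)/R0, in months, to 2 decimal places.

lx·mx: 0, 0, 1.14, 2.82, 1.24, 0.72, 0.27, 0.12, 0 → R0 = 6.31
x·lx·mx: 0, 0, 2.28, 8.46, 4.96, 3.6, 1.62, 0.84, 0 → Σ = 21.76
T = 21.76 / 6.31 = 3.448494… → 3.45

3.45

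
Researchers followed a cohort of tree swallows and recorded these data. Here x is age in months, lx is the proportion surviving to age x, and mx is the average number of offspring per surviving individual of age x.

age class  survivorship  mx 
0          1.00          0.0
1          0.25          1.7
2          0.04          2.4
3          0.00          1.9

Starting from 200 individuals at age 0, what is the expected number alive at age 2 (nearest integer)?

Expected survivors = N0 · l_2 = 200 × 0.04 = 8 → 8

8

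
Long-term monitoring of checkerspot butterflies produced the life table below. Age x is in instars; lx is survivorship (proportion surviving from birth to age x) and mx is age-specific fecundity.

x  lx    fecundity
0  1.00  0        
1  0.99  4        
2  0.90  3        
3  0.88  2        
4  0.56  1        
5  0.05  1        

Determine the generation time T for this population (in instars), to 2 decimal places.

1.90

lx·mx: 0, 3.96, 2.7, 1.76, 0.56, 0.05 → R0 = 9.03
x·lx·mx: 0, 3.96, 5.4, 5.28, 2.24, 0.25 → Σ = 17.13
T = 17.13 / 9.03 = 1.89701… → 1.90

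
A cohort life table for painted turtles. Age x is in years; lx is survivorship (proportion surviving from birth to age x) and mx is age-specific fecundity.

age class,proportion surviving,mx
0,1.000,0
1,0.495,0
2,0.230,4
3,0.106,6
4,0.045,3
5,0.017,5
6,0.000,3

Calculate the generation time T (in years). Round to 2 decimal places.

lx·mx: 0, 0, 0.92, 0.636, 0.135, 0.085, 0 → R0 = 1.776
x·lx·mx: 0, 0, 1.84, 1.908, 0.54, 0.425, 0 → Σ = 4.713
T = 4.713 / 1.776 = 2.653716… → 2.65

2.65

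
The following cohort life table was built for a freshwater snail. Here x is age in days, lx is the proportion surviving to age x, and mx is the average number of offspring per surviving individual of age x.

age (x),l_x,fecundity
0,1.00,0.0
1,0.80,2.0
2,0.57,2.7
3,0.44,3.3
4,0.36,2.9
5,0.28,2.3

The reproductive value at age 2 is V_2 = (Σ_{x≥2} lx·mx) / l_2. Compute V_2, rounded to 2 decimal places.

lx·mx for x ≥ 2: 1.539, 1.452, 1.044, 0.644 → sum = 4.679
V_2 = 4.679 / l_2 = 4.679 / 0.57 = 8.208772… → 8.21

8.21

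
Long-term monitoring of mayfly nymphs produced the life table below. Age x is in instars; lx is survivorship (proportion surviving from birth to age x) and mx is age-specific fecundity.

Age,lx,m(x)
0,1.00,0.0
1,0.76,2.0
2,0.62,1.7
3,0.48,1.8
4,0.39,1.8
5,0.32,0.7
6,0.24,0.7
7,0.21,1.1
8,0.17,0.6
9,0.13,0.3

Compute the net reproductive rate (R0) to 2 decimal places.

lx·mx by age: 0, 1.52, 1.054, 0.864, 0.702, 0.224, 0.168, 0.231, 0.102, 0.039
R0 = Σ lx·mx = 4.904 → 4.90

4.90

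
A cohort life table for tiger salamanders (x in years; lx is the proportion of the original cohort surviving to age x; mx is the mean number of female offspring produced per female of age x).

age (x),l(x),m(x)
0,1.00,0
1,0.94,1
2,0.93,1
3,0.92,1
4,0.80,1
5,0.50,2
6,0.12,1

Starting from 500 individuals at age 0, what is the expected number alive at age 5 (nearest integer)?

250

Expected survivors = N0 · l_5 = 500 × 0.50 = 250 → 250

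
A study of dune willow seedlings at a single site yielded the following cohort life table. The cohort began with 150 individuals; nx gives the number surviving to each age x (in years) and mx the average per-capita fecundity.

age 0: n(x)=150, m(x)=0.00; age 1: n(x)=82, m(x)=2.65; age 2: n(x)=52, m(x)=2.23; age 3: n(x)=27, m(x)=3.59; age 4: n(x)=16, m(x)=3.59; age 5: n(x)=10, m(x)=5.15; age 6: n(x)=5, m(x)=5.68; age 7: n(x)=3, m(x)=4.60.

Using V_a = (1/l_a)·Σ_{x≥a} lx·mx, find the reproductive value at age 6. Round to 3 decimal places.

lx = nx/n0 = nx/150: 1, 0.54667…, 0.34667…, 0.18, 0.10667…, 0.06667…, 0.03333…, 0.02
lx·mx for x ≥ 6: 0.189333…, 0.092 → sum = 0.281333…
V_6 = 0.281333… / l_6 = 0.281333… / 0.033333… = 8.44… → 8.440

8.440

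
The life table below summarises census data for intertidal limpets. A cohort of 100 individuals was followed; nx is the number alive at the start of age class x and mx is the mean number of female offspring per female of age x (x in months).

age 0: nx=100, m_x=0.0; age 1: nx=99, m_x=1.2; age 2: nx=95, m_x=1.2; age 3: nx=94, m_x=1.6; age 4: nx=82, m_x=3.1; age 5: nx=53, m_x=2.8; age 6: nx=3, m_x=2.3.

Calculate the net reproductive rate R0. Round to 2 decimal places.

lx = nx/n0 = nx/100: 1, 0.99, 0.95, 0.94, 0.82, 0.53, 0.03
lx·mx by age: 0, 1.188, 1.14, 1.504, 2.542, 1.484, 0.069
R0 = Σ lx·mx = 7.927 → 7.93

7.93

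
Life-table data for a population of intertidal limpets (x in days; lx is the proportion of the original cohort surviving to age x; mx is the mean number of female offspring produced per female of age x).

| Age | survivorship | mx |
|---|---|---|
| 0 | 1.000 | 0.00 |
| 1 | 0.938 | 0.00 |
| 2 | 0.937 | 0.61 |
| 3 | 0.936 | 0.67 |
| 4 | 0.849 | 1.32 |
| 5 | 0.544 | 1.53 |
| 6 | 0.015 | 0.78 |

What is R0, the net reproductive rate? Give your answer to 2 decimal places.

lx·mx by age: 0, 0, 0.57157, 0.62712, 1.12068, 0.83232, 0.0117
R0 = Σ lx·mx = 3.16339 → 3.16

3.16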